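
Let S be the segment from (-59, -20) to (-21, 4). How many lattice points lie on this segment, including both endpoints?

The number of lattice points on a segment between lattice points is gcd(|Δx|,|Δy|) + 1 = gcd(38,24) + 1 = 2 + 1 = 3.

3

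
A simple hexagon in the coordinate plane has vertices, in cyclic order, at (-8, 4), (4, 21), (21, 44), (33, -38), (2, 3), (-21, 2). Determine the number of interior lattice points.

1260

The shoelace formula gives twice the area as |((-8)·21 − 4·4) + (4·44 − 21·21) + (21·(-38) − 33·44) + (33·3 − 2·(-38)) + (2·2 − (-21)·3) + ((-21)·4 − (-8)·2)| = 2525, so the area is 2525/2.
Along each edge there are gcd(|Δx|,|Δy|)+1 lattice points, so counting each shared vertex once the boundary has gcd(12,17) + gcd(17,23) + gcd(12,82) + gcd(31,41) + gcd(23,1) + gcd(13,2) = 1+1+2+1+1+1 = 7.
Pick's theorem gives I = A − B/2 + 1 = 2525/2 − 7/2 + 1 = 1260.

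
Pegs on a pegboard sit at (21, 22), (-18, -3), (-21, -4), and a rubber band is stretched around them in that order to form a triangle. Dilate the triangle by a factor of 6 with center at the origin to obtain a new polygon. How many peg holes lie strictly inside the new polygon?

637

By the shoelace formula, twice the signed area is |[21·(-3) − (-18)·22] + [(-18)·(-4) − (-21)·(-3)] + [(-21)·22 − 21·(-4)]| = 36, so the area is 18.
Along each edge there are gcd(|Δx|,|Δy|)+1 lattice points, so counting each shared vertex once the boundary has gcd(39,25) + gcd(3,1) + gcd(42,26) = 1+1+2 = 4.
Scaling by 6 multiplies the area by 6² = 36 (so the new area is 648) and multiplies the boundary lattice-point count by 6, giving 24.
By Pick's theorem, the interior count of the dilated polygon is 648 − 24/2 + 1 = 637.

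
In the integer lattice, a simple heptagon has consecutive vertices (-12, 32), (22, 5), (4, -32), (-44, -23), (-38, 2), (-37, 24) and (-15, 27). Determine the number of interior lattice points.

The shoelace formula gives twice the area as |((-12)·5 − 22·32) + (22·(-32) − 4·5) + (4·(-23) − (-44)·(-32)) + ((-44)·2 − (-38)·(-23)) + ((-38)·24 − (-37)·2) + ((-37)·27 − (-15)·24) + ((-15)·32 − (-12)·27)| = 5583, so the area is 5583/2.
Along each edge there are gcd(|Δx|,|Δy|)+1 lattice points, so counting each shared vertex once the boundary has gcd(34,27) + gcd(18,37) + gcd(48,9) + gcd(6,25) + gcd(1,22) + gcd(22,3) + gcd(3,5) = 1+1+3+1+1+1+1 = 9.
Pick's theorem gives I = A − B/2 + 1 = 5583/2 − 9/2 + 1 = 2788.

2788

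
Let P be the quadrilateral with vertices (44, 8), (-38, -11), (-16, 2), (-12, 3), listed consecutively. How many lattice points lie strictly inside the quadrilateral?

341

Using the shoelace formula, 2A = |[44·(-11) − (-38)·8] + [(-38)·2 − (-16)·(-11)] + [(-16)·3 − (-12)·2] + [(-12)·8 − 44·3]| = 684, so the area is 342.
Summing gcd(|Δx|,|Δy|) over the edges gives the boundary count: gcd(82,19) + gcd(22,13) + gcd(4,1) + gcd(56,5) = 1+1+1+1 = 4.
By Pick's theorem A = I + B/2 − 1, so I = 342 − 4/2 + 1 = 341.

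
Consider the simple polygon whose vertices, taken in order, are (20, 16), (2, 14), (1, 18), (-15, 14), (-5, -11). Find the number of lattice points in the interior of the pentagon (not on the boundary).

The shoelace formula gives twice the area as |(20·14 − 2·16) + (2·18 − 1·14) + (1·14 − (-15)·18) + ((-15)·(-11) − (-5)·14) + ((-5)·16 − 20·(-11))| = 929, so the area is 464.5.
Summing gcd(|Δx|,|Δy|) over the edges gives the boundary count: gcd(18,2) + gcd(1,4) + gcd(16,4) + gcd(10,25) + gcd(25,27) = 2+1+4+5+1 = 13.
Pick's theorem gives I = A − B/2 + 1 = 464.5 − 13/2 + 1 = 459.

459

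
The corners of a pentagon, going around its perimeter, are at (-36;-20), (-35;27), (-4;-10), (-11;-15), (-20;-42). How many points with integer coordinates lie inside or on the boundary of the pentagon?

1115

The shoelace formula gives twice the area as |((-36)·27 − (-35)·(-20)) + ((-35)·(-10) − (-4)·27) + ((-4)·(-15) − (-11)·(-10)) + ((-11)·(-42) − (-20)·(-15)) + ((-20)·(-20) − (-36)·(-42))| = 2214, so the area is 1107.
The number of boundary lattice points is Σ gcd(|Δx|,|Δy|) = gcd(1,47) + gcd(31,37) + gcd(7,5) + gcd(9,27) + gcd(16,22) = 1+1+1+9+2 = 14.
Pick's theorem gives I = A − B/2 + 1 = 1107 − 14/2 + 1 = 1101, so the closed region contains I + B = 1101 + 14 = 1115 lattice points.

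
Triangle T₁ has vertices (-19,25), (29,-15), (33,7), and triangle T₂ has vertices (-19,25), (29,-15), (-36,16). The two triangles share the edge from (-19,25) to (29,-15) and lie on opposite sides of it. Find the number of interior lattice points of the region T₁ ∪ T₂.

The union is the simple quadrilateral with vertices (-19,25), (33,7), (29,-15), (-36,16) in order.
Using the shoelace formula, 2A = |[(-19)·7 − 33·25] + [33·(-15) − 29·7] + [29·16 − (-36)·(-15)] + [(-36)·25 − (-19)·16]| = 2328, so the area is 1164.
Summing gcd(|Δx|,|Δy|) over the edges gives the boundary count: gcd(52,18) + gcd(4,22) + gcd(65,31) + gcd(17,9) = 2+2+1+1 = 6.
By Pick's theorem I = A − B/2 + 1 = 1164 − 6/2 + 1 = 1162.

1162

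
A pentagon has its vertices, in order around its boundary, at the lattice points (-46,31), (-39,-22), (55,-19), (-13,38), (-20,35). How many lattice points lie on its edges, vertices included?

Summing gcd(|Δx|,|Δy|) over the edges gives the boundary count: gcd(7,53) + gcd(94,3) + gcd(68,57) + gcd(7,3) + gcd(26,4) = 1+1+1+1+2 = 6.

6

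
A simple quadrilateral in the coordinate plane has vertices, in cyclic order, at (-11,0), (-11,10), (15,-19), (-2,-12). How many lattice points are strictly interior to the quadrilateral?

Using the shoelace formula, 2A = |[(-11)·10 − (-11)·0] + [(-11)·(-19) − 15·10] + [15·(-12) − (-2)·(-19)] + [(-2)·0 − (-11)·(-12)]| = 401, so the area is 200.5.
Along each edge there are gcd(|Δx|,|Δy|)+1 lattice points, so counting each shared vertex once the boundary has gcd(0,10) + gcd(26,29) + gcd(17,7) + gcd(9,12) = 10+1+1+3 = 15.
By Pick's theorem A = I + B/2 − 1, so I = 200.5 − 15/2 + 1 = 194.

194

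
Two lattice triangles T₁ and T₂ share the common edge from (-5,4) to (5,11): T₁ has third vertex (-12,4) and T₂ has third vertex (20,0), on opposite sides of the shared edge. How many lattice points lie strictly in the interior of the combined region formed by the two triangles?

The union is the simple quadrilateral with vertices (-5,4), (-12,4), (5,11), (20,0) in order.
The shoelace formula gives twice the area as |((-5)·4 − (-12)·4) + ((-12)·11 − 5·4) + (5·0 − 20·11) + (20·4 − (-5)·0)| = 264, so the area is 132.
The number of boundary lattice points is Σ gcd(|Δx|,|Δy|) = gcd(7,0) + gcd(17,7) + gcd(15,11) + gcd(25,4) = 7+1+1+1 = 10.
By Pick's theorem I = A − B/2 + 1 = 132 − 10/2 + 1 = 128.

128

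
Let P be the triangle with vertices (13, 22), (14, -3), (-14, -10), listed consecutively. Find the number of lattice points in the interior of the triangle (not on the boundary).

By the shoelace formula, twice the signed area is |(13·(-3) − 14·22) + (14·(-10) − (-14)·(-3)) + ((-14)·22 − 13·(-10))| = 707, so the area is 707/2.
The number of boundary lattice points is Σ gcd(|Δx|,|Δy|) = gcd(1,25) + gcd(28,7) + gcd(27,32) = 1+7+1 = 9.
Pick's theorem gives I = A − B/2 + 1 = 707/2 − 9/2 + 1 = 350.

350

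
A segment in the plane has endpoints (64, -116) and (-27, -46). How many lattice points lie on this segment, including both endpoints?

8

The number of lattice points on a segment between lattice points is gcd(|Δx|,|Δy|) + 1 = gcd(91,70) + 1 = 7 + 1 = 8.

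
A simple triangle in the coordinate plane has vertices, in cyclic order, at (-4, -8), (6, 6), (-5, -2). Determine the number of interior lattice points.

36

Using the shoelace formula, 2A = |((-4)·6 − 6·(-8)) + (6·(-2) − (-5)·6) + ((-5)·(-8) − (-4)·(-2))| = 74, so the area is 37.
Along each edge there are gcd(|Δx|,|Δy|)+1 lattice points, so counting each shared vertex once the boundary has gcd(10,14) + gcd(11,8) + gcd(1,6) = 2+1+1 = 4.
Pick's theorem gives I = A − B/2 + 1 = 37 − 4/2 + 1 = 36.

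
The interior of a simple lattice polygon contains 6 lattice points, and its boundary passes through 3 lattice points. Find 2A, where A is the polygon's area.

13

By Pick's theorem, A = I + B/2 − 1 = 6 + 3/2 − 1 = 13/2.
Hence 2A = 13.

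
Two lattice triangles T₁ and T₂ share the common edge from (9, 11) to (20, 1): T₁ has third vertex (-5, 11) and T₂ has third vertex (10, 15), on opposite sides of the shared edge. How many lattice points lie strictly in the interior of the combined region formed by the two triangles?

The union is the simple quadrilateral with vertices (9, 11), (-5, 11), (20, 1), (10, 15) in order.
By the shoelace formula, twice the signed area is |(9·11 − (-5)·11) + ((-5)·1 − 20·11) + (20·15 − 10·1) + (10·11 − 9·15)| = 194, so the area is 97.
The number of boundary lattice points is Σ gcd(|Δx|,|Δy|) = gcd(14,0) + gcd(25,10) + gcd(10,14) + gcd(1,4) = 14+5+2+1 = 22.
By Pick's theorem I = A − B/2 + 1 = 97 − 22/2 + 1 = 87.

87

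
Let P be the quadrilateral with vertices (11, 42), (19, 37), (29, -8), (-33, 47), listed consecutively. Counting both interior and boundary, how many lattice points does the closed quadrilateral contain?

By the shoelace formula, twice the signed area is |(11·37 − 19·42) + (19·(-8) − 29·37) + (29·47 − (-33)·(-8)) + ((-33)·42 − 11·47)| = 2420, so the area is 1210.
Summing gcd(|Δx|,|Δy|) over the edges gives the boundary count: gcd(8,5) + gcd(10,45) + gcd(62,55) + gcd(44,5) = 1+5+1+1 = 8.
Pick's theorem gives I = A − B/2 + 1 = 1210 − 8/2 + 1 = 1207, so the closed region contains I + B = 1207 + 8 = 1215 lattice points.

1215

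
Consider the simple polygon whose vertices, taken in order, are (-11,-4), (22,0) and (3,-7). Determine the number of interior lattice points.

77

Using the shoelace formula, 2A = |((-11)·0 − 22·(-4)) + (22·(-7) − 3·0) + (3·(-4) − (-11)·(-7))| = 155, so the area is 155/2.
The number of boundary lattice points is Σ gcd(|Δx|,|Δy|) = gcd(33,4) + gcd(19,7) + gcd(14,3) = 1+1+1 = 3.
Pick's theorem gives I = A − B/2 + 1 = 155/2 − 3/2 + 1 = 77.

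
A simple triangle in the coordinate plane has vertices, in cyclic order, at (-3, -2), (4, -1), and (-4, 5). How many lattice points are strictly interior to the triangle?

24

Using the shoelace formula, 2A = |((-3)·(-1) − 4·(-2)) + (4·5 − (-4)·(-1)) + ((-4)·(-2) − (-3)·5)| = 50, so the area is 25.
Along each edge there are gcd(|Δx|,|Δy|)+1 lattice points, so counting each shared vertex once the boundary has gcd(7,1) + gcd(8,6) + gcd(1,7) = 1+2+1 = 4.
By Pick's theorem A = I + B/2 − 1, so I = 25 − 4/2 + 1 = 24.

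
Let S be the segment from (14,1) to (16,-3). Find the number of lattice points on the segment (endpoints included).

3

The number of lattice points on a segment between lattice points is gcd(|Δx|,|Δy|) + 1 = gcd(2,4) + 1 = 2 + 1 = 3.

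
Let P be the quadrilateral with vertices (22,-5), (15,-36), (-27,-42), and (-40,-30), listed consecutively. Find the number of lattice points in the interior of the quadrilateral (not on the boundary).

1161

By the shoelace formula, twice the signed area is |(22·(-36) − 15·(-5)) + (15·(-42) − (-27)·(-36)) + ((-27)·(-30) − (-40)·(-42)) + ((-40)·(-5) − 22·(-30))| = 2329, so the area is 2329/2.
Summing gcd(|Δx|,|Δy|) over the edges gives the boundary count: gcd(7,31) + gcd(42,6) + gcd(13,12) + gcd(62,25) = 1+6+1+1 = 9.
Pick's theorem gives I = A − B/2 + 1 = 2329/2 − 9/2 + 1 = 1161.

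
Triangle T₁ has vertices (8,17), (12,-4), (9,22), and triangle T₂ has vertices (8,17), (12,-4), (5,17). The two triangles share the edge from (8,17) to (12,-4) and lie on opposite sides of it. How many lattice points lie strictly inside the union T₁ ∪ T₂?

47

The union is the simple quadrilateral with vertices (8,17), (9,22), (12,-4), (5,17) in order.
The shoelace formula gives twice the area as |(8·22 − 9·17) + (9·(-4) − 12·22) + (12·17 − 5·(-4)) + (5·17 − 8·17)| = 104, so the area is 52.
The number of boundary lattice points is Σ gcd(|Δx|,|Δy|) = gcd(1,5) + gcd(3,26) + gcd(7,21) + gcd(3,0) = 1+1+7+3 = 12.
By Pick's theorem I = A − B/2 + 1 = 52 − 12/2 + 1 = 47.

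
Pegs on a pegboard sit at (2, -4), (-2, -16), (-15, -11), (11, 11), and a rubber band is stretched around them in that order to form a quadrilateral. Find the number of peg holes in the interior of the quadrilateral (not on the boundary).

By the shoelace formula, twice the signed area is |(2·(-16) − (-2)·(-4)) + ((-2)·(-11) − (-15)·(-16)) + ((-15)·11 − 11·(-11)) + (11·(-4) − 2·11)| = 368, so the area is 184.
Along each edge there are gcd(|Δx|,|Δy|)+1 lattice points, so counting each shared vertex once the boundary has gcd(4,12) + gcd(13,5) + gcd(26,22) + gcd(9,15) = 4+1+2+3 = 10.
Pick's theorem gives I = A − B/2 + 1 = 184 − 10/2 + 1 = 180.

180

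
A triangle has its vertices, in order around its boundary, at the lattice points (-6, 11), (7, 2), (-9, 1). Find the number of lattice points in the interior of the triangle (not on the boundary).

78

Using the shoelace formula, 2A = |[(-6)·2 − 7·11] + [7·1 − (-9)·2] + [(-9)·11 − (-6)·1]| = 157, so the area is 78.5.
The number of boundary lattice points is Σ gcd(|Δx|,|Δy|) = gcd(13,9) + gcd(16,1) + gcd(3,10) = 1+1+1 = 3.
By Pick's theorem A = I + B/2 − 1, so I = 78.5 − 3/2 + 1 = 78.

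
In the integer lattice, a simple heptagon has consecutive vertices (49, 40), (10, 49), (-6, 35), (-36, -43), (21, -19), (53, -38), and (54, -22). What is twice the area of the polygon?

10083

The shoelace formula gives twice the area as |(49·49 − 10·40) + (10·35 − (-6)·49) + ((-6)·(-43) − (-36)·35) + ((-36)·(-19) − 21·(-43)) + (21·(-38) − 53·(-19)) + (53·(-22) − 54·(-38)) + (54·40 − 49·(-22))| = 10083, so the area is 5041.5.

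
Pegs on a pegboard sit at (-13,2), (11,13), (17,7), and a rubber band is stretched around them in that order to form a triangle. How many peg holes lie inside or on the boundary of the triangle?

112

The shoelace formula gives twice the area as |((-13)·13 − 11·2) + (11·7 − 17·13) + (17·2 − (-13)·7)| = 210, so the area is 105.
Summing gcd(|Δx|,|Δy|) over the edges gives the boundary count: gcd(24,11) + gcd(6,6) + gcd(30,5) = 1+6+5 = 12.
Pick's theorem gives I = A − B/2 + 1 = 105 − 12/2 + 1 = 100, so the closed region contains I + B = 100 + 12 = 112 lattice points.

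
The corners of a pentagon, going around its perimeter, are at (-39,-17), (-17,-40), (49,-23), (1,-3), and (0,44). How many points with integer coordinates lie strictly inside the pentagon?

By the shoelace formula, twice the signed area is |((-39)·(-40) − (-17)·(-17)) + ((-17)·(-23) − 49·(-40)) + (49·(-3) − 1·(-23)) + (1·44 − 0·(-3)) + (0·(-17) − (-39)·44)| = 5258, so the area is 2629.
Along each edge there are gcd(|Δx|,|Δy|)+1 lattice points, so counting each shared vertex once the boundary has gcd(22,23) + gcd(66,17) + gcd(48,20) + gcd(1,47) + gcd(39,61) = 1+1+4+1+1 = 8.
By Pick's theorem A = I + B/2 − 1, so I = 2629 − 8/2 + 1 = 2626.

2626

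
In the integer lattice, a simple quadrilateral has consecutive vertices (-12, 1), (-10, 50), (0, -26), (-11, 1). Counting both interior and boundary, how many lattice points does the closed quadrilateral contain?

Using the shoelace formula, 2A = |((-12)·50 − (-10)·1) + ((-10)·(-26) − 0·50) + (0·1 − (-11)·(-26)) + ((-11)·1 − (-12)·1)| = 615, so the area is 615/2.
Along each edge there are gcd(|Δx|,|Δy|)+1 lattice points, so counting each shared vertex once the boundary has gcd(2,49) + gcd(10,76) + gcd(11,27) + gcd(1,0) = 1+2+1+1 = 5.
Pick's theorem gives I = A − B/2 + 1 = 615/2 − 5/2 + 1 = 306, so the closed region contains I + B = 306 + 5 = 311 lattice points.

311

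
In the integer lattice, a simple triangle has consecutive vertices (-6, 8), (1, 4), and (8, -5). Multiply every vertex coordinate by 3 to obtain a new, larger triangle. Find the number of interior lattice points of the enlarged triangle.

154

The shoelace formula gives twice the area as |((-6)·4 − 1·8) + (1·(-5) − 8·4) + (8·8 − (-6)·(-5))| = 35, so the area is 17.5.
Along each edge there are gcd(|Δx|,|Δy|)+1 lattice points, so counting each shared vertex once the boundary has gcd(7,4) + gcd(7,9) + gcd(14,13) = 1+1+1 = 3.
Scaling by 3 multiplies the area by 3² = 9 (so the new area is 315/2) and multiplies the boundary lattice-point count by 3, giving 9.
By Pick's theorem, the interior count of the dilated polygon is 315/2 − 9/2 + 1 = 154.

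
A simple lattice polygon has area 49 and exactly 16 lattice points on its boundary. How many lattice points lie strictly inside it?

From Pick's theorem, I = A − B/2 + 1 = 49 − 16/2 + 1 = 42.

42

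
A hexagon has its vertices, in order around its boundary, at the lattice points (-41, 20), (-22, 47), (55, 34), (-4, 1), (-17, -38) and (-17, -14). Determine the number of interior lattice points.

By the shoelace formula, twice the signed area is |((-41)·47 − (-22)·20) + ((-22)·34 − 55·47) + (55·1 − (-4)·34) + ((-4)·(-38) − (-17)·1) + ((-17)·(-14) − (-17)·(-38)) + ((-17)·20 − (-41)·(-14))| = 5782, so the area is 2891.
Along each edge there are gcd(|Δx|,|Δy|)+1 lattice points, so counting each shared vertex once the boundary has gcd(19,27) + gcd(77,13) + gcd(59,33) + gcd(13,39) + gcd(0,24) + gcd(24,34) = 1+1+1+13+24+2 = 42.
By Pick's theorem A = I + B/2 − 1, so I = 2891 − 42/2 + 1 = 2871.

2871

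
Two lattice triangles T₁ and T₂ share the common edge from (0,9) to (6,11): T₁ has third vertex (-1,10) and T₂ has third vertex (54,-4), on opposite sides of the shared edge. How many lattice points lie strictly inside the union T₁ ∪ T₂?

The union is the simple quadrilateral with vertices (0,9), (-1,10), (6,11), (54,-4) in order.
By the shoelace formula, twice the signed area is |[0·10 − (-1)·9] + [(-1)·11 − 6·10] + [6·(-4) − 54·11] + [54·9 − 0·(-4)]| = 194, so the area is 97.
The number of boundary lattice points is Σ gcd(|Δx|,|Δy|) = gcd(1,1) + gcd(7,1) + gcd(48,15) + gcd(54,13) = 1+1+3+1 = 6.
By Pick's theorem I = A − B/2 + 1 = 97 − 6/2 + 1 = 95.

95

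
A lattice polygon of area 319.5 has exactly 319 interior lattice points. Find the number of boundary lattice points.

Pick's theorem gives A = I + B/2 − 1, so B = 2(A − I + 1) = 2(319.5 − 319 + 1) = 3.

3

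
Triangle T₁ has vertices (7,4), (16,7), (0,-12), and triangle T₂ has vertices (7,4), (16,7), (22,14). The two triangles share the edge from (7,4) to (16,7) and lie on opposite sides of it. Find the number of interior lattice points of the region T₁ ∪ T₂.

81

The union is the simple quadrilateral with vertices (7,4), (0,-12), (16,7), (22,14) in order.
By the shoelace formula, twice the signed area is |[7·(-12) − 0·4] + [0·7 − 16·(-12)] + [16·14 − 22·7] + [22·4 − 7·14]| = 168, so the area is 84.
Summing gcd(|Δx|,|Δy|) over the edges gives the boundary count: gcd(7,16) + gcd(16,19) + gcd(6,7) + gcd(15,10) = 1+1+1+5 = 8.
By Pick's theorem I = A − B/2 + 1 = 84 − 8/2 + 1 = 81.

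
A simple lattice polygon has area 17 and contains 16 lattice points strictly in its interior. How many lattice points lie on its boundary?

Pick's theorem gives A = I + B/2 − 1, so B = 2(A − I + 1) = 2(17 − 16 + 1) = 4.

4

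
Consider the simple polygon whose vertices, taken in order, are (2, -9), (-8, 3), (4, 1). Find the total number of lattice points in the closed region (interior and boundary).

66

Using the shoelace formula, 2A = |[2·3 − (-8)·(-9)] + [(-8)·1 − 4·3] + [4·(-9) − 2·1]| = 124, so the area is 62.
Summing gcd(|Δx|,|Δy|) over the edges gives the boundary count: gcd(10,12) + gcd(12,2) + gcd(2,10) = 2+2+2 = 6.
Pick's theorem gives I = A − B/2 + 1 = 62 − 6/2 + 1 = 60, so the closed region contains I + B = 60 + 6 = 66 lattice points.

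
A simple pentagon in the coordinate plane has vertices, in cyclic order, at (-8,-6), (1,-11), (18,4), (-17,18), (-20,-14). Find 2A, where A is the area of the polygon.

The shoelace formula gives twice the area as |[(-8)·(-11) − 1·(-6)] + [1·4 − 18·(-11)] + [18·18 − (-17)·4] + [(-17)·(-14) − (-20)·18] + [(-20)·(-6) − (-8)·(-14)]| = 1294, so the area is 647.

1294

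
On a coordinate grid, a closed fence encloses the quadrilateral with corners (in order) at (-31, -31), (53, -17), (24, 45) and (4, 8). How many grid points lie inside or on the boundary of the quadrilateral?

The shoelace formula gives twice the area as |[(-31)·(-17) − 53·(-31)] + [53·45 − 24·(-17)] + [24·8 − 4·45] + [4·(-31) − (-31)·8]| = 5099, so the area is 2549.5.
The number of boundary lattice points is Σ gcd(|Δx|,|Δy|) = gcd(84,14) + gcd(29,62) + gcd(20,37) + gcd(35,39) = 14+1+1+1 = 17.
Pick's theorem gives I = A − B/2 + 1 = 2549.5 − 17/2 + 1 = 2542, so the closed region contains I + B = 2542 + 17 = 2559 lattice points.

2559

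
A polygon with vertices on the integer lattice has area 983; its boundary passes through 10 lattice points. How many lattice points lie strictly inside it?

979

Pick's theorem A = I + B/2 − 1 rearranges to I = A − B/2 + 1 = 983 − 10/2 + 1 = 979.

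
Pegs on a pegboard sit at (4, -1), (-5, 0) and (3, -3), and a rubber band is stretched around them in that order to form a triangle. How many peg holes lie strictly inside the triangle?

Using the shoelace formula, 2A = |(4·0 − (-5)·(-1)) + ((-5)·(-3) − 3·0) + (3·(-1) − 4·(-3))| = 19, so the area is 9.5.
Along each edge there are gcd(|Δx|,|Δy|)+1 lattice points, so counting each shared vertex once the boundary has gcd(9,1) + gcd(8,3) + gcd(1,2) = 1+1+1 = 3.
By Pick's theorem A = I + B/2 − 1, so I = 9.5 − 3/2 + 1 = 9.

9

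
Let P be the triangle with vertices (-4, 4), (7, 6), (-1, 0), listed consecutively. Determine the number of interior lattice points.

The shoelace formula gives twice the area as |((-4)·6 − 7·4) + (7·0 − (-1)·6) + ((-1)·4 − (-4)·0)| = 50, so the area is 25.
Along each edge there are gcd(|Δx|,|Δy|)+1 lattice points, so counting each shared vertex once the boundary has gcd(11,2) + gcd(8,6) + gcd(3,4) = 1+2+1 = 4.
By Pick's theorem A = I + B/2 − 1, so I = 25 − 4/2 + 1 = 24.

24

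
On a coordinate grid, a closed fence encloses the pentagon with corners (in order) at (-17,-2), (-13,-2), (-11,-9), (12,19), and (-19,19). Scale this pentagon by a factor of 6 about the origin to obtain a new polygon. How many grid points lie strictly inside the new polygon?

17023

Using the shoelace formula, 2A = |[(-17)·(-2) − (-13)·(-2)] + [(-13)·(-9) − (-11)·(-2)] + [(-11)·19 − 12·(-9)] + [12·19 − (-19)·19] + [(-19)·(-2) − (-17)·19]| = 952, so the area is 476.
Summing gcd(|Δx|,|Δy|) over the edges gives the boundary count: gcd(4,0) + gcd(2,7) + gcd(23,28) + gcd(31,0) + gcd(2,21) = 4+1+1+31+1 = 38.
Scaling by 6 multiplies the area by 6² = 36 (so the new area is 17136) and multiplies the boundary lattice-point count by 6, giving 228.
By Pick's theorem, the interior count of the dilated polygon is 17136 − 228/2 + 1 = 17023.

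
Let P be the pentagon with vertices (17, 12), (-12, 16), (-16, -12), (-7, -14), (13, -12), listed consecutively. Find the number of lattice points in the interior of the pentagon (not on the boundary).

786

The shoelace formula gives twice the area as |[17·16 − (-12)·12] + [(-12)·(-12) − (-16)·16] + [(-16)·(-14) − (-7)·(-12)] + [(-7)·(-12) − 13·(-14)] + [13·12 − 17·(-12)]| = 1582, so the area is 791.
The number of boundary lattice points is Σ gcd(|Δx|,|Δy|) = gcd(29,4) + gcd(4,28) + gcd(9,2) + gcd(20,2) + gcd(4,24) = 1+4+1+2+4 = 12.
By Pick's theorem A = I + B/2 − 1, so I = 791 − 12/2 + 1 = 786.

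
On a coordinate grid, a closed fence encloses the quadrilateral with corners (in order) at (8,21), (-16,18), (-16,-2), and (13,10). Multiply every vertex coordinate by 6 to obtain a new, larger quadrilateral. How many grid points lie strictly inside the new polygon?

Using the shoelace formula, 2A = |(8·18 − (-16)·21) + ((-16)·(-2) − (-16)·18) + ((-16)·10 − 13·(-2)) + (13·21 − 8·10)| = 859, so the area is 859/2.
The number of boundary lattice points is Σ gcd(|Δx|,|Δy|) = gcd(24,3) + gcd(0,20) + gcd(29,12) + gcd(5,11) = 3+20+1+1 = 25.
Scaling by 6 multiplies the area by 6² = 36 (so the new area is 15462) and multiplies the boundary lattice-point count by 6, giving 150.
By Pick's theorem, the interior count of the dilated polygon is 15462 − 150/2 + 1 = 15388.

15388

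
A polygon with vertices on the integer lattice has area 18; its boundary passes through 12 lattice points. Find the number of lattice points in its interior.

13

Pick's theorem A = I + B/2 − 1 rearranges to I = A − B/2 + 1 = 18 − 12/2 + 1 = 13.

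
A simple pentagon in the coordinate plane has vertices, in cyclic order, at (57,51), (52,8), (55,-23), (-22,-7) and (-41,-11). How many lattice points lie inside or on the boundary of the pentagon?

3120

Using the shoelace formula, 2A = |[57·8 − 52·51] + [52·(-23) − 55·8] + [55·(-7) − (-22)·(-23)] + [(-22)·(-11) − (-41)·(-7)] + [(-41)·51 − 57·(-11)]| = 6232, so the area is 3116.
The number of boundary lattice points is Σ gcd(|Δx|,|Δy|) = gcd(5,43) + gcd(3,31) + gcd(77,16) + gcd(19,4) + gcd(98,62) = 1+1+1+1+2 = 6.
Pick's theorem gives I = A − B/2 + 1 = 3116 − 6/2 + 1 = 3114, so the closed region contains I + B = 3114 + 6 = 3120 lattice points.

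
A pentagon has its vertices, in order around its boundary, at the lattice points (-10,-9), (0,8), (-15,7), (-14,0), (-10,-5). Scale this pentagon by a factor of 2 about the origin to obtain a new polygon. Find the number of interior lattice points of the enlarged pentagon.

The shoelace formula gives twice the area as |((-10)·8 − 0·(-9)) + (0·7 − (-15)·8) + ((-15)·0 − (-14)·7) + ((-14)·(-5) − (-10)·0) + ((-10)·(-9) − (-10)·(-5))| = 248, so the area is 124.
Along each edge there are gcd(|Δx|,|Δy|)+1 lattice points, so counting each shared vertex once the boundary has gcd(10,17) + gcd(15,1) + gcd(1,7) + gcd(4,5) + gcd(0,4) = 1+1+1+1+4 = 8.
Scaling by 2 multiplies the area by 2² = 4 (so the new area is 496) and multiplies the boundary lattice-point count by 2, giving 16.
By Pick's theorem, the interior count of the dilated polygon is 496 − 16/2 + 1 = 489.

489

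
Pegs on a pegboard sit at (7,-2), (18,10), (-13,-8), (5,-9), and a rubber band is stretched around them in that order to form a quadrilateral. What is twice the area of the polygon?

302

Using the shoelace formula, 2A = |(7·10 − 18·(-2)) + (18·(-8) − (-13)·10) + ((-13)·(-9) − 5·(-8)) + (5·(-2) − 7·(-9))| = 302, so the area is 151.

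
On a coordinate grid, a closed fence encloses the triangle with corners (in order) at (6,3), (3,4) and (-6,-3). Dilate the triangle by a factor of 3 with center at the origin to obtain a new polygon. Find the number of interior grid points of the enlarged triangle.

Using the shoelace formula, 2A = |(6·4 − 3·3) + (3·(-3) − (-6)·4) + ((-6)·3 − 6·(-3))| = 30, so the area is 15.
Summing gcd(|Δx|,|Δy|) over the edges gives the boundary count: gcd(3,1) + gcd(9,7) + gcd(12,6) = 1+1+6 = 8.
Scaling by 3 multiplies the area by 3² = 9 (so the new area is 135) and multiplies the boundary lattice-point count by 3, giving 24.
By Pick's theorem, the interior count of the dilated polygon is 135 − 24/2 + 1 = 124.

124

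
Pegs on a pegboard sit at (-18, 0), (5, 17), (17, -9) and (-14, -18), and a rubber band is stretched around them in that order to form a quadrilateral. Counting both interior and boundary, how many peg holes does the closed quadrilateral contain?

702

By the shoelace formula, twice the signed area is |[(-18)·17 − 5·0] + [5·(-9) − 17·17] + [17·(-18) − (-14)·(-9)] + [(-14)·0 − (-18)·(-18)]| = 1396, so the area is 698.
Along each edge there are gcd(|Δx|,|Δy|)+1 lattice points, so counting each shared vertex once the boundary has gcd(23,17) + gcd(12,26) + gcd(31,9) + gcd(4,18) = 1+2+1+2 = 6.
Pick's theorem gives I = A − B/2 + 1 = 698 − 6/2 + 1 = 696, so the closed region contains I + B = 696 + 6 = 702 lattice points.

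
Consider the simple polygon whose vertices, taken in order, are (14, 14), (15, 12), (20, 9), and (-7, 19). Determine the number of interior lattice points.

33

By the shoelace formula, twice the signed area is |(14·12 − 15·14) + (15·9 − 20·12) + (20·19 − (-7)·9) + ((-7)·14 − 14·19)| = 68, so the area is 34.
Along each edge there are gcd(|Δx|,|Δy|)+1 lattice points, so counting each shared vertex once the boundary has gcd(1,2) + gcd(5,3) + gcd(27,10) + gcd(21,5) = 1+1+1+1 = 4.
Pick's theorem gives I = A − B/2 + 1 = 34 − 4/2 + 1 = 33.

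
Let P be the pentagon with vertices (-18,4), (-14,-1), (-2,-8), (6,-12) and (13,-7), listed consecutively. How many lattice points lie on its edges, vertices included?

8

The number of boundary lattice points is Σ gcd(|Δx|,|Δy|) = gcd(4,5) + gcd(12,7) + gcd(8,4) + gcd(7,5) + gcd(31,11) = 1+1+4+1+1 = 8.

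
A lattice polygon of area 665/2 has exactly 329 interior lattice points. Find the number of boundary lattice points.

Pick's theorem gives A = I + B/2 − 1, so B = 2(A − I + 1) = 2(665/2 − 329 + 1) = 9.

9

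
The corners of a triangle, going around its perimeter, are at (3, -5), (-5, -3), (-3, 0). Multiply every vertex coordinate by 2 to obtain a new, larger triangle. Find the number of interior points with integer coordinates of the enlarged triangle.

53

By the shoelace formula, twice the signed area is |(3·(-3) − (-5)·(-5)) + ((-5)·0 − (-3)·(-3)) + ((-3)·(-5) − 3·0)| = 28, so the area is 14.
Along each edge there are gcd(|Δx|,|Δy|)+1 lattice points, so counting each shared vertex once the boundary has gcd(8,2) + gcd(2,3) + gcd(6,5) = 2+1+1 = 4.
Scaling by 2 multiplies the area by 2² = 4 (so the new area is 56) and multiplies the boundary lattice-point count by 2, giving 8.
By Pick's theorem, the interior count of the dilated polygon is 56 − 8/2 + 1 = 53.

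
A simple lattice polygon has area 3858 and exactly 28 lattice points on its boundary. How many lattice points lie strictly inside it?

3845

Pick's theorem A = I + B/2 − 1 rearranges to I = A − B/2 + 1 = 3858 − 28/2 + 1 = 3845.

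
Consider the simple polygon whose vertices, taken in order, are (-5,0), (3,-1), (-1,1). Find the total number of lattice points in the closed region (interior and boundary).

9

The shoelace formula gives twice the area as |((-5)·(-1) − 3·0) + (3·1 − (-1)·(-1)) + ((-1)·0 − (-5)·1)| = 12, so the area is 6.
Along each edge there are gcd(|Δx|,|Δy|)+1 lattice points, so counting each shared vertex once the boundary has gcd(8,1) + gcd(4,2) + gcd(4,1) = 1+2+1 = 4.
Pick's theorem gives I = A − B/2 + 1 = 6 − 4/2 + 1 = 5, so the closed region contains I + B = 5 + 4 = 9 lattice points.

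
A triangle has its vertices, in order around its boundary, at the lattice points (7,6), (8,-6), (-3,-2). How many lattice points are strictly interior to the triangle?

The shoelace formula gives twice the area as |(7·(-6) − 8·6) + (8·(-2) − (-3)·(-6)) + ((-3)·6 − 7·(-2))| = 128, so the area is 64.
Along each edge there are gcd(|Δx|,|Δy|)+1 lattice points, so counting each shared vertex once the boundary has gcd(1,12) + gcd(11,4) + gcd(10,8) = 1+1+2 = 4.
By Pick's theorem A = I + B/2 − 1, so I = 64 − 4/2 + 1 = 63.

63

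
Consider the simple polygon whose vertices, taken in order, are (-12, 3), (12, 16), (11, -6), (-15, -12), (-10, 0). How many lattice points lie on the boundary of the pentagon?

Along each edge there are gcd(|Δx|,|Δy|)+1 lattice points, so counting each shared vertex once the boundary has gcd(24,13) + gcd(1,22) + gcd(26,6) + gcd(5,12) + gcd(2,3) = 1+1+2+1+1 = 6.

6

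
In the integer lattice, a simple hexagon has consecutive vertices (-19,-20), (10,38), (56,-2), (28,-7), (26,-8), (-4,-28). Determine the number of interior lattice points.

2109

Using the shoelace formula, 2A = |((-19)·38 − 10·(-20)) + (10·(-2) − 56·38) + (56·(-7) − 28·(-2)) + (28·(-8) − 26·(-7)) + (26·(-28) − (-4)·(-8)) + ((-4)·(-20) − (-19)·(-28))| = 4260, so the area is 2130.
The number of boundary lattice points is Σ gcd(|Δx|,|Δy|) = gcd(29,58) + gcd(46,40) + gcd(28,5) + gcd(2,1) + gcd(30,20) + gcd(15,8) = 29+2+1+1+10+1 = 44.
Pick's theorem gives I = A − B/2 + 1 = 2130 − 44/2 + 1 = 2109.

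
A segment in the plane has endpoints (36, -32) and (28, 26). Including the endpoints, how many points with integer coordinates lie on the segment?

The number of lattice points on a segment between lattice points is gcd(|Δx|,|Δy|) + 1 = gcd(8,58) + 1 = 2 + 1 = 3.

3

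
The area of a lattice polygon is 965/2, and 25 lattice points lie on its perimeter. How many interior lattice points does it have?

471

Pick's theorem A = I + B/2 − 1 rearranges to I = A − B/2 + 1 = 965/2 − 25/2 + 1 = 471.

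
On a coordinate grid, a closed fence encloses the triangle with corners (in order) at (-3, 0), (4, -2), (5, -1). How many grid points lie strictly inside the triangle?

The shoelace formula gives twice the area as |((-3)·(-2) − 4·0) + (4·(-1) − 5·(-2)) + (5·0 − (-3)·(-1))| = 9, so the area is 4.5.
The number of boundary lattice points is Σ gcd(|Δx|,|Δy|) = gcd(7,2) + gcd(1,1) + gcd(8,1) = 1+1+1 = 3.
By Pick's theorem A = I + B/2 − 1, so I = 4.5 − 3/2 + 1 = 4.

4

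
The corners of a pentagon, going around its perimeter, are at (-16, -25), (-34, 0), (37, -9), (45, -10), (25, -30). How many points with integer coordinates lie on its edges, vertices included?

Along each edge there are gcd(|Δx|,|Δy|)+1 lattice points, so counting each shared vertex once the boundary has gcd(18,25) + gcd(71,9) + gcd(8,1) + gcd(20,20) + gcd(41,5) = 1+1+1+20+1 = 24.

24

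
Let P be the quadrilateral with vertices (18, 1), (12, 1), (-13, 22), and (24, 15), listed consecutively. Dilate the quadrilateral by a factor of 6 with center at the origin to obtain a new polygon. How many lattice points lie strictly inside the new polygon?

Using the shoelace formula, 2A = |[18·1 − 12·1] + [12·22 − (-13)·1] + [(-13)·15 − 24·22] + [24·1 − 18·15]| = 686, so the area is 343.
Summing gcd(|Δx|,|Δy|) over the edges gives the boundary count: gcd(6,0) + gcd(25,21) + gcd(37,7) + gcd(6,14) = 6+1+1+2 = 10.
Scaling by 6 multiplies the area by 6² = 36 (so the new area is 12348) and multiplies the boundary lattice-point count by 6, giving 60.
By Pick's theorem, the interior count of the dilated polygon is 12348 − 60/2 + 1 = 12319.

12319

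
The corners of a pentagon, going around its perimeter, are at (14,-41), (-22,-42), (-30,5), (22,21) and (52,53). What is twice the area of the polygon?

6400

By the shoelace formula, twice the signed area is |[14·(-42) − (-22)·(-41)] + [(-22)·5 − (-30)·(-42)] + [(-30)·21 − 22·5] + [22·53 − 52·21] + [52·(-41) − 14·53]| = 6400, so the area is 3200.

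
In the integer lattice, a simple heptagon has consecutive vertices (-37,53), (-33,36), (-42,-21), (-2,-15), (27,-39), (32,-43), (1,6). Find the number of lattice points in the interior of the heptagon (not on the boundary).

2141

By the shoelace formula, twice the signed area is |((-37)·36 − (-33)·53) + ((-33)·(-21) − (-42)·36) + ((-42)·(-15) − (-2)·(-21)) + ((-2)·(-39) − 27·(-15)) + (27·(-43) − 32·(-39)) + (32·6 − 1·(-43)) + (1·53 − (-37)·6)| = 4290, so the area is 2145.
Summing gcd(|Δx|,|Δy|) over the edges gives the boundary count: gcd(4,17) + gcd(9,57) + gcd(40,6) + gcd(29,24) + gcd(5,4) + gcd(31,49) + gcd(38,47) = 1+3+2+1+1+1+1 = 10.
Pick's theorem gives I = A − B/2 + 1 = 2145 − 10/2 + 1 = 2141.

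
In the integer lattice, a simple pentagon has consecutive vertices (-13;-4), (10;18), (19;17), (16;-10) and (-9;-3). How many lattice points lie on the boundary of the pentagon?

Summing gcd(|Δx|,|Δy|) over the edges gives the boundary count: gcd(23,22) + gcd(9,1) + gcd(3,27) + gcd(25,7) + gcd(4,1) = 1+1+3+1+1 = 7.

7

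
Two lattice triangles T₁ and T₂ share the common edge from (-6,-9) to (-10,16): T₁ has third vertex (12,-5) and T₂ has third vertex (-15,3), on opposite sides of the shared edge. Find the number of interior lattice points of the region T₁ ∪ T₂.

The union is the simple quadrilateral with vertices (-6,-9), (12,-5), (-10,16), (-15,3) in order.
Using the shoelace formula, 2A = |((-6)·(-5) − 12·(-9)) + (12·16 − (-10)·(-5)) + ((-10)·3 − (-15)·16) + ((-15)·(-9) − (-6)·3)| = 643, so the area is 643/2.
Summing gcd(|Δx|,|Δy|) over the edges gives the boundary count: gcd(18,4) + gcd(22,21) + gcd(5,13) + gcd(9,12) = 2+1+1+3 = 7.
By Pick's theorem I = A − B/2 + 1 = 643/2 − 7/2 + 1 = 319.

319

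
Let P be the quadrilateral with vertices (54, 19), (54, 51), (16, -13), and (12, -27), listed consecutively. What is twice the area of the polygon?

1620

Using the shoelace formula, 2A = |(54·51 − 54·19) + (54·(-13) − 16·51) + (16·(-27) − 12·(-13)) + (12·19 − 54·(-27))| = 1620, so the area is 810.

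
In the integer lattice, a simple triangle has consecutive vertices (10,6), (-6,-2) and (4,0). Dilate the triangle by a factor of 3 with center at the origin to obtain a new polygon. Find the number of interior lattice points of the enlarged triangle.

By the shoelace formula, twice the signed area is |(10·(-2) − (-6)·6) + ((-6)·0 − 4·(-2)) + (4·6 − 10·0)| = 48, so the area is 24.
Summing gcd(|Δx|,|Δy|) over the edges gives the boundary count: gcd(16,8) + gcd(10,2) + gcd(6,6) = 8+2+6 = 16.
Scaling by 3 multiplies the area by 3² = 9 (so the new area is 216) and multiplies the boundary lattice-point count by 3, giving 48.
By Pick's theorem, the interior count of the dilated polygon is 216 − 48/2 + 1 = 193.

193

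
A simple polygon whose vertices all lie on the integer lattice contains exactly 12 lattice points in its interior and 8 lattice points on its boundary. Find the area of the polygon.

15

By Pick's theorem, A = I + B/2 − 1 = 12 + 8/2 − 1 = 15.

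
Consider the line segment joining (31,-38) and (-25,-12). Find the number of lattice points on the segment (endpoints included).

3

The number of lattice points on a segment between lattice points is gcd(|Δx|,|Δy|) + 1 = gcd(56,26) + 1 = 2 + 1 = 3.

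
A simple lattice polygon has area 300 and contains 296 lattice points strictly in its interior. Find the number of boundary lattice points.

Pick's theorem gives A = I + B/2 − 1, so B = 2(A − I + 1) = 2(300 − 296 + 1) = 10.

10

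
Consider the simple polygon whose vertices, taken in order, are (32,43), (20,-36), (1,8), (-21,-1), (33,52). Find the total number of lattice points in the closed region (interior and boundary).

By the shoelace formula, twice the signed area is |(32·(-36) − 20·43) + (20·8 − 1·(-36)) + (1·(-1) − (-21)·8) + ((-21)·52 − 33·(-1)) + (33·43 − 32·52)| = 2953, so the area is 2953/2.
The number of boundary lattice points is Σ gcd(|Δx|,|Δy|) = gcd(12,79) + gcd(19,44) + gcd(22,9) + gcd(54,53) + gcd(1,9) = 1+1+1+1+1 = 5.
Pick's theorem gives I = A − B/2 + 1 = 2953/2 − 5/2 + 1 = 1475, so the closed region contains I + B = 1475 + 5 = 1480 lattice points.

1480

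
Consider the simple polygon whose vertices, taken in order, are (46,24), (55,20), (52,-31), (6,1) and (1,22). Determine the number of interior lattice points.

1879

Using the shoelace formula, 2A = |(46·20 − 55·24) + (55·(-31) − 52·20) + (52·1 − 6·(-31)) + (6·22 − 1·1) + (1·24 − 46·22)| = 3764, so the area is 1882.
Along each edge there are gcd(|Δx|,|Δy|)+1 lattice points, so counting each shared vertex once the boundary has gcd(9,4) + gcd(3,51) + gcd(46,32) + gcd(5,21) + gcd(45,2) = 1+3+2+1+1 = 8.
By Pick's theorem A = I + B/2 − 1, so I = 1882 − 8/2 + 1 = 1879.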